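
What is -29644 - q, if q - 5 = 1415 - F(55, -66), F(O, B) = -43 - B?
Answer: -31041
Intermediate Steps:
q = 1397 (q = 5 + (1415 - (-43 - 1*(-66))) = 5 + (1415 - (-43 + 66)) = 5 + (1415 - 1*23) = 5 + (1415 - 23) = 5 + 1392 = 1397)
-29644 - q = -29644 - 1*1397 = -29644 - 1397 = -31041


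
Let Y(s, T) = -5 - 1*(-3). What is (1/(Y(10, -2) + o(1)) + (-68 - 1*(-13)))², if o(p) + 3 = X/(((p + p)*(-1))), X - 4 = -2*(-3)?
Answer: 303601/100 ≈ 3036.0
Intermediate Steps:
X = 10 (X = 4 - 2*(-3) = 4 + 6 = 10)
Y(s, T) = -2 (Y(s, T) = -5 + 3 = -2)
o(p) = -3 - 5/p (o(p) = -3 + 10/(((p + p)*(-1))) = -3 + 10/(((2*p)*(-1))) = -3 + 10/((-2*p)) = -3 + 10*(-1/(2*p)) = -3 - 5/p)
(1/(Y(10, -2) + o(1)) + (-68 - 1*(-13)))² = (1/(-2 + (-3 - 5/1)) + (-68 - 1*(-13)))² = (1/(-2 + (-3 - 5*1)) + (-68 + 13))² = (1/(-2 + (-3 - 5)) - 55)² = (1/(-2 - 8) - 55)² = (1/(-10) - 55)² = (-⅒ - 55)² = (-551/10)² = 303601/100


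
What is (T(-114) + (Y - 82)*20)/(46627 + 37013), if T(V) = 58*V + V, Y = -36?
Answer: -4543/41820 ≈ -0.10863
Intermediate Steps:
T(V) = 59*V
(T(-114) + (Y - 82)*20)/(46627 + 37013) = (59*(-114) + (-36 - 82)*20)/(46627 + 37013) = (-6726 - 118*20)/83640 = (-6726 - 2360)*(1/83640) = -9086*1/83640 = -4543/41820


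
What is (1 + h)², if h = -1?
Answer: 0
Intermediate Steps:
(1 + h)² = (1 - 1)² = 0² = 0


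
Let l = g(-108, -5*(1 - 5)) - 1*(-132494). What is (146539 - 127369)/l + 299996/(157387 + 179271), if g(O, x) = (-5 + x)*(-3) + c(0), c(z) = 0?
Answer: 23093952032/22295007721 ≈ 1.0358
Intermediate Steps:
g(O, x) = 15 - 3*x (g(O, x) = (-5 + x)*(-3) + 0 = (15 - 3*x) + 0 = 15 - 3*x)
l = 132449 (l = (15 - (-15)*(1 - 5)) - 1*(-132494) = (15 - (-15)*(-4)) + 132494 = (15 - 3*20) + 132494 = (15 - 60) + 132494 = -45 + 132494 = 132449)
(146539 - 127369)/l + 299996/(157387 + 179271) = (146539 - 127369)/132449 + 299996/(157387 + 179271) = 19170*(1/132449) + 299996/336658 = 19170/132449 + 299996*(1/336658) = 19170/132449 + 149998/168329 = 23093952032/22295007721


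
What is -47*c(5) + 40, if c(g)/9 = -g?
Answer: 2155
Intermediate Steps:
c(g) = -9*g (c(g) = 9*(-g) = -9*g)
-47*c(5) + 40 = -(-423)*5 + 40 = -47*(-45) + 40 = 2115 + 40 = 2155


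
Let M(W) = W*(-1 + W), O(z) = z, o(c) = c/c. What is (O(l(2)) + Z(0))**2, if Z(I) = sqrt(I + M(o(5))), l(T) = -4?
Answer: 16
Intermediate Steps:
o(c) = 1
Z(I) = sqrt(I) (Z(I) = sqrt(I + 1*(-1 + 1)) = sqrt(I + 1*0) = sqrt(I + 0) = sqrt(I))
(O(l(2)) + Z(0))**2 = (-4 + sqrt(0))**2 = (-4 + 0)**2 = (-4)**2 = 16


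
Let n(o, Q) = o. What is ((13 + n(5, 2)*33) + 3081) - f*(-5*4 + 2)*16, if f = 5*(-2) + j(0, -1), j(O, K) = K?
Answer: 91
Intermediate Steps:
f = -11 (f = 5*(-2) - 1 = -10 - 1 = -11)
((13 + n(5, 2)*33) + 3081) - f*(-5*4 + 2)*16 = ((13 + 5*33) + 3081) - (-11*(-5*4 + 2))*16 = ((13 + 165) + 3081) - (-11*(-20 + 2))*16 = (178 + 3081) - (-11*(-18))*16 = 3259 - 198*16 = 3259 - 1*3168 = 3259 - 3168 = 91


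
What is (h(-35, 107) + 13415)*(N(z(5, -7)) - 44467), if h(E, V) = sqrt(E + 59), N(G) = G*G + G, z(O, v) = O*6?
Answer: -584048855 - 87074*sqrt(6) ≈ -5.8426e+8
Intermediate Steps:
z(O, v) = 6*O
N(G) = G + G**2 (N(G) = G**2 + G = G + G**2)
h(E, V) = sqrt(59 + E)
(h(-35, 107) + 13415)*(N(z(5, -7)) - 44467) = (sqrt(59 - 35) + 13415)*((6*5)*(1 + 6*5) - 44467) = (sqrt(24) + 13415)*(30*(1 + 30) - 44467) = (2*sqrt(6) + 13415)*(30*31 - 44467) = (13415 + 2*sqrt(6))*(930 - 44467) = (13415 + 2*sqrt(6))*(-43537) = -584048855 - 87074*sqrt(6)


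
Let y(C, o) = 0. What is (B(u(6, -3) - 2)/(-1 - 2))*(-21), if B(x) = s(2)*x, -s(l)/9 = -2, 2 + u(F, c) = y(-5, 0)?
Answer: -504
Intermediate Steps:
u(F, c) = -2 (u(F, c) = -2 + 0 = -2)
s(l) = 18 (s(l) = -9*(-2) = 18)
B(x) = 18*x
(B(u(6, -3) - 2)/(-1 - 2))*(-21) = ((18*(-2 - 2))/(-1 - 2))*(-21) = ((18*(-4))/(-3))*(-21) = -⅓*(-72)*(-21) = 24*(-21) = -504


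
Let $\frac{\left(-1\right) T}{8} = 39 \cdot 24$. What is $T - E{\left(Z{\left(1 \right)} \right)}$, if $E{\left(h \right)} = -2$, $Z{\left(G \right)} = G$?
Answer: $-7486$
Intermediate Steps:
$T = -7488$ ($T = - 8 \cdot 39 \cdot 24 = \left(-8\right) 936 = -7488$)
$T - E{\left(Z{\left(1 \right)} \right)} = -7488 - -2 = -7488 + 2 = -7486$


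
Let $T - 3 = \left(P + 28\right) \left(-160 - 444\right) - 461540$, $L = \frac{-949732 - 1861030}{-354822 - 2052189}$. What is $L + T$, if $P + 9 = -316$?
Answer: $- \frac{679132935877}{2407011} \approx -2.8215 \cdot 10^{5}$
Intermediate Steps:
$P = -325$ ($P = -9 - 316 = -325$)
$L = \frac{2810762}{2407011}$ ($L = - \frac{2810762}{-2407011} = \left(-2810762\right) \left(- \frac{1}{2407011}\right) = \frac{2810762}{2407011} \approx 1.1677$)
$T = -282149$ ($T = 3 - \left(461540 - \left(-325 + 28\right) \left(-160 - 444\right)\right) = 3 - 282152 = -282149$)
$L + T = \frac{2810762}{2407011} - 282149 = - \frac{679132935877}{2407011}$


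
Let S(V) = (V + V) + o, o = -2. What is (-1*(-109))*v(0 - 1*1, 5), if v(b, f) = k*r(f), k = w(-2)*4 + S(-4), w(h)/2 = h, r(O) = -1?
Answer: 2834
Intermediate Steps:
S(V) = -2 + 2*V (S(V) = (V + V) - 2 = 2*V - 2 = -2 + 2*V)
w(h) = 2*h
k = -26 (k = (2*(-2))*4 + (-2 + 2*(-4)) = -4*4 + (-2 - 8) = -16 - 10 = -26)
v(b, f) = 26 (v(b, f) = -26*(-1) = 26)
(-1*(-109))*v(0 - 1*1, 5) = -1*(-109)*26 = 109*26 = 2834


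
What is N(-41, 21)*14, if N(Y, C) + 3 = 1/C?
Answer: -124/3 ≈ -41.333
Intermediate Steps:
N(Y, C) = -3 + 1/C
N(-41, 21)*14 = (-3 + 1/21)*14 = -62/21*14 = -124/3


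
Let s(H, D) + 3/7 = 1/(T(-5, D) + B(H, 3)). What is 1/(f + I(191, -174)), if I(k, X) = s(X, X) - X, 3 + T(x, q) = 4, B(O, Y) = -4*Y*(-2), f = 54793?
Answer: 175/9619157 ≈ 1.8193e-5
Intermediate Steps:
B(O, Y) = 8*Y
T(x, q) = 1 (T(x, q) = -3 + 4 = 1)
s(H, D) = -68/175 (s(H, D) = -3/7 + 1/(1 + 8*3) = -3/7 + 1/(1 + 24) = -3/7 + 1/25 = -68/175)
I(k, X) = -68/175 - X
1/(f + I(191, -174)) = 1/(54793 + (-68/175 - 1*(-174))) = 1/(54793 + (-68/175 + 174)) = 1/(54793 + 30382/175) = 1/(9619157/175) = 175/9619157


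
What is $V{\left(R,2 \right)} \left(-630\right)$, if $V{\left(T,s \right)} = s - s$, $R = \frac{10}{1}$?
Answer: $0$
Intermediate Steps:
$R = 10$ ($R = 10 \cdot 1 = 10$)
$V{\left(T,s \right)} = 0$
$V{\left(R,2 \right)} \left(-630\right) = 0 \left(-630\right) = 0$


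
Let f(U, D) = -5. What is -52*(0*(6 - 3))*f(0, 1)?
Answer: 0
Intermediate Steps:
-52*(0*(6 - 3))*f(0, 1) = -52*(0*(6 - 3))*(-5) = -52*(0*3)*(-5) = -52*0*(-5) = -0 = -52*0 = 0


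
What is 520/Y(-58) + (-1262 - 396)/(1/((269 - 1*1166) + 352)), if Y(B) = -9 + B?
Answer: 60541350/67 ≈ 9.0360e+5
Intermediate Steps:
520/Y(-58) + (-1262 - 396)/(1/((269 - 1*1166) + 352)) = 520/(-9 - 58) + (-1262 - 396)/(1/((269 - 1*1166) + 352)) = 520/(-67) - 1658/(1/((269 - 1166) + 352)) = 520*(-1/67) - 1658/(1/(-897 + 352)) = -520/67 - 1658/(1/(-545)) = -520/67 - 1658/(-1/545) = -520/67 - 1658*(-545) = -520/67 + 903610 = 60541350/67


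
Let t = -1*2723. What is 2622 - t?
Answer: 5345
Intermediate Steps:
t = -2723
2622 - t = 2622 - 1*(-2723) = 2622 + 2723 = 5345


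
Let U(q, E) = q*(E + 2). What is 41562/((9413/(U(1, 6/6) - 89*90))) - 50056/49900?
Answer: -4151634795932/117427175 ≈ -35355.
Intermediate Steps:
U(q, E) = q*(2 + E)
41562/((9413/(U(1, 6/6) - 89*90))) - 50056/49900 = 41562/((9413/(1*(2 + 6/6) - 89*90))) - 50056/49900 = 41562/((9413/(1*(2 + 6*(⅙)) - 8010))) - 50056*1/49900 = 41562/((9413/(1*(2 + 1) - 8010))) - 12514/12475 = 41562/((9413/(1*3 - 8010))) - 12514/12475 = 41562/((9413/(3 - 8010))) - 12514/12475 = 41562/((9413/(-8007))) - 12514/12475 = 41562/((9413*(-1/8007))) - 12514/12475 = 41562/(-9413/8007) - 12514/12475 = 41562*(-8007/9413) - 12514/12475 = -332786934/9413 - 12514/12475 = -4151634795932/117427175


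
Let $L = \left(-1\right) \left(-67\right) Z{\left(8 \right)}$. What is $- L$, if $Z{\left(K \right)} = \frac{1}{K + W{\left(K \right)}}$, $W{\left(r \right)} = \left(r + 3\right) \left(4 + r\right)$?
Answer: $- \frac{67}{140} \approx -0.47857$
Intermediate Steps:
$W{\left(r \right)} = \left(3 + r\right) \left(4 + r\right)$
$Z{\left(K \right)} = \frac{1}{12 + K^{2} + 8 K}$ ($Z{\left(K \right)} = \frac{1}{K + \left(12 + K^{2} + 7 K\right)} = \frac{1}{12 + K^{2} + 8 K}$)
$L = \frac{67}{140}$ ($L = \frac{\left(-1\right) \left(-67\right)}{12 + 8^{2} + 8 \cdot 8} = \frac{67}{12 + 64 + 64} = \frac{67}{140} \approx 0.47857$)
$- L = \left(-1\right) \frac{67}{140} = - \frac{67}{140}$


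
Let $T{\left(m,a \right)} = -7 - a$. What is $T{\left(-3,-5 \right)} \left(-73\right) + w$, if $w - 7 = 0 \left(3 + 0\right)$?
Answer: $153$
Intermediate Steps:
$w = 7$ ($w = 7 + 0 \left(3 + 0\right) = 7 + 0 \cdot 3 = 7 + 0 = 7$)
$T{\left(-3,-5 \right)} \left(-73\right) + w = \left(-7 - -5\right) \left(-73\right) + 7 = \left(-7 + 5\right) \left(-73\right) + 7 = \left(-2\right) \left(-73\right) + 7 = 146 + 7 = 153$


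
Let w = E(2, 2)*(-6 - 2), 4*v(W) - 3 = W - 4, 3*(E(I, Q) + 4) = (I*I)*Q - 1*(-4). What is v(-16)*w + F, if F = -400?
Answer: -400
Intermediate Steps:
E(I, Q) = -8/3 + Q*I²/3 (E(I, Q) = -4 + ((I*I)*Q - 1*(-4))/3 = -4 + (I²*Q + 4)/3 = -4 + (Q*I² + 4)/3 = -4 + (4 + Q*I²)/3 = -4 + (4/3 + Q*I²/3) = -8/3 + Q*I²/3)
v(W) = -¼ + W/4 (v(W) = ¾ + (W - 4)/4 = ¾ + (-4 + W)/4 = ¾ + (-1 + W/4) = -¼ + W/4)
w = 0 (w = (-8/3 + (⅓)*2*2²)*(-6 - 2) = (-8/3 + (⅓)*2*4)*(-8) = (-8/3 + 8/3)*(-8) = 0*(-8) = 0)
v(-16)*w + F = (-¼ + (¼)*(-16))*0 - 400 = (-¼ - 4)*0 - 400 = -17/4*0 - 400 = 0 - 400 = -400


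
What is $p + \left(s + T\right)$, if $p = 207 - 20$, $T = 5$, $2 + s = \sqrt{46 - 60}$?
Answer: $190 + i \sqrt{14} \approx 190.0 + 3.7417 i$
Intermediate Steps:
$s = -2 + i \sqrt{14}$ ($s = -2 + \sqrt{46 - 60} = -2 + \sqrt{-14} = -2 + i \sqrt{14} \approx -2.0 + 3.7417 i$)
$p = 187$ ($p = 207 - 20 = 187$)
$p + \left(s + T\right) = 187 + \left(\left(-2 + i \sqrt{14}\right) + 5\right) = 187 + \left(3 + i \sqrt{14}\right) = 190 + i \sqrt{14}$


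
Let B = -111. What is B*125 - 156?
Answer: -14031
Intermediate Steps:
B*125 - 156 = -111*125 - 156 = -13875 - 156 = -14031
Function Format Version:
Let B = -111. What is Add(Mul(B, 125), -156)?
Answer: -14031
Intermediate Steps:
Add(Mul(B, 125), -156) = Add(Mul(-111, 125), -156) = Add(-13875, -156) = -14031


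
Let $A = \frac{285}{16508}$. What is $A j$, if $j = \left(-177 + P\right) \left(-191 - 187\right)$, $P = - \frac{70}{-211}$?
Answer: $\frac{2007925605}{1741594} \approx 1152.9$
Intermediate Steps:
$P = \frac{70}{211}$ ($P = \left(-70\right) \left(- \frac{1}{211}\right) = \frac{70}{211} \approx 0.33175$)
$A = \frac{285}{16508}$ ($A = 285 \cdot \frac{1}{16508} = \frac{285}{16508} \approx 0.017264$)
$j = \frac{14090706}{211}$ ($j = \left(-177 + \frac{70}{211}\right) \left(-191 - 187\right) = \left(- \frac{37277}{211}\right) \left(-378\right) = \frac{14090706}{211} \approx 66781.0$)
$A j = \frac{285}{16508} \cdot \frac{14090706}{211} = \frac{2007925605}{1741594}$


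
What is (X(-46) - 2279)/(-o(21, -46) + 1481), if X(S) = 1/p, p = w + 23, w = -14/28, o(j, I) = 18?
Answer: -9323/5985 ≈ -1.5577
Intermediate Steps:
w = -1/2 (w = -14*1/28 = -1/2 ≈ -0.50000)
p = 45/2 (p = -1/2 + 23 = 45/2 ≈ 22.500)
X(S) = 2/45 (X(S) = 1/(45/2) = 2/45)
(X(-46) - 2279)/(-o(21, -46) + 1481) = (2/45 - 2279)/(-1*18 + 1481) = -102553/(45*(-18 + 1481)) = -102553/45/1463 = -102553/45*1/1463 = -9323/5985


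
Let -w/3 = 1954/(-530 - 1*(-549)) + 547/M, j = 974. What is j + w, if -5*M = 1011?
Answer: 4312993/6403 ≈ 673.59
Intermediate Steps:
M = -1011/5 (M = -1/5*1011 = -1011/5 ≈ -202.20)
w = -1923529/6403 (w = -3*(1954/(-530 - 1*(-549)) + 547/(-1011/5)) = -3*(1954/(-530 + 549) + 547*(-5/1011)) = -3*(1954/19 - 2735/1011) = -3*1923529/19209 = -1923529/6403 ≈ -300.41)
j + w = 974 - 1923529/6403 = 4312993/6403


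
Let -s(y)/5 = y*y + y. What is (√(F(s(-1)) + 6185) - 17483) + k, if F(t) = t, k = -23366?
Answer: -40849 + √6185 ≈ -40770.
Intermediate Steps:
s(y) = -5*y - 5*y² (s(y) = -5*(y*y + y) = -5*(y² + y) = -5*(y + y²) = -5*y - 5*y²)
(√(F(s(-1)) + 6185) - 17483) + k = (√(-5*(-1)*(1 - 1) + 6185) - 17483) - 23366 = (√(-5*(-1)*0 + 6185) - 17483) - 23366 = (√(0 + 6185) - 17483) - 23366 = (√6185 - 17483) - 23366 = (-17483 + √6185) - 23366 = -40849 + √6185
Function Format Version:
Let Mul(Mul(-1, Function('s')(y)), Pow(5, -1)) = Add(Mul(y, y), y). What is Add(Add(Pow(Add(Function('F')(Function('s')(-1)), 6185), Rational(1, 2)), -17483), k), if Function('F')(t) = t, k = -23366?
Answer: Add(-40849, Pow(6185, Rational(1, 2))) ≈ -40770.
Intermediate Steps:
Function('s')(y) = Add(Mul(-5, y), Mul(-5, Pow(y, 2))) (Function('s')(y) = Mul(-5, Add(Mul(y, y), y)) = Mul(-5, Add(Pow(y, 2), y)) = Mul(-5, Add(y, Pow(y, 2))) = Add(Mul(-5, y), Mul(-5, Pow(y, 2))))
Add(Add(Pow(Add(Function('F')(Function('s')(-1)), 6185), Rational(1, 2)), -17483), k) = Add(Add(Pow(Add(Mul(-5, -1, Add(1, -1)), 6185), Rational(1, 2)), -17483), -23366) = Add(Add(Pow(Add(Mul(-5, -1, 0), 6185), Rational(1, 2)), -17483), -23366) = Add(Add(Pow(Add(0, 6185), Rational(1, 2)), -17483), -23366) = Add(Add(Pow(6185, Rational(1, 2)), -17483), -23366) = Add(Add(-17483, Pow(6185, Rational(1, 2))), -23366) = Add(-40849, Pow(6185, Rational(1, 2)))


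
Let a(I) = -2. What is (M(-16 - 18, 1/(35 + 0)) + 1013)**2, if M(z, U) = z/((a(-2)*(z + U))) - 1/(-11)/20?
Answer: 70145961621987241/68424096400 ≈ 1.0252e+6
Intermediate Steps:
M(z, U) = 1/220 + z/(-2*U - 2*z) (M(z, U) = z/((-2*(z + U))) - 1/(-11)/20 = z/((-2*(U + z))) - 1*(-1/11)*(1/20) = z/(-2*U - 2*z) + (1/11)*(1/20) = z/(-2*U - 2*z) + 1/220 = 1/220 + z/(-2*U - 2*z))
(M(-16 - 18, 1/(35 + 0)) + 1013)**2 = ((1/(35 + 0) - 109*(-16 - 18))/(220*(1/(35 + 0) + (-16 - 18))) + 1013)**2 = ((1/35 - 109*(-34))/(220*(1/35 - 34)) + 1013)**2 = ((1/35 + 3706)/(220*(1/35 - 34)) + 1013)**2 = ((1/220)*(129711/35)/(-1189/35) + 1013)**2 = ((1/220)*(-35/1189)*(129711/35) + 1013)**2 = (-129711/261580 + 1013)**2 = (264850829/261580)**2 = 70145961621987241/68424096400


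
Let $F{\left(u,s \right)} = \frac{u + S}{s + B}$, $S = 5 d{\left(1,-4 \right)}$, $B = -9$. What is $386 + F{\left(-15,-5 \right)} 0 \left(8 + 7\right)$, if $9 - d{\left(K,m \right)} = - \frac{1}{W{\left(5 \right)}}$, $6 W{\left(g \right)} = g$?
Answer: $386$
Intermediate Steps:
$W{\left(g \right)} = \frac{g}{6}$
$d{\left(K,m \right)} = \frac{51}{5}$ ($d{\left(K,m \right)} = 9 - - \frac{1}{\frac{1}{6} \cdot 5} = 9 - - \frac{1}{\frac{5}{6}} = 9 - \left(-1\right) \frac{6}{5} = 9 - - \frac{6}{5} = 9 + \frac{6}{5} = \frac{51}{5}$)
$S = 51$ ($S = 5 \cdot \frac{51}{5} = 51$)
$F{\left(u,s \right)} = \frac{51 + u}{-9 + s}$ ($F{\left(u,s \right)} = \frac{u + 51}{s - 9} = \frac{51 + u}{-9 + s}$)
$386 + F{\left(-15,-5 \right)} 0 \left(8 + 7\right) = 386 + \frac{51 - 15}{-9 - 5} \cdot 0 \left(8 + 7\right) = 386 + \frac{1}{-14} \cdot 36 \cdot 0 \cdot 15 = 386 + \left(- \frac{1}{14}\right) 36 \cdot 0 = 386 - 0 = 386 + 0 = 386$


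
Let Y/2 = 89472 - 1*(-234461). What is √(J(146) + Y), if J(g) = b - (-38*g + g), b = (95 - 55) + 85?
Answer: √653393 ≈ 808.33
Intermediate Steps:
Y = 647866 (Y = 2*(89472 - 1*(-234461)) = 2*(89472 + 234461) = 2*323933 = 647866)
b = 125 (b = 40 + 85 = 125)
J(g) = 125 + 37*g (J(g) = 125 - (-38*g + g) = 125 - (-37)*g = 125 + 37*g)
√(J(146) + Y) = √((125 + 37*146) + 647866) = √((125 + 5402) + 647866) = √(5527 + 647866) = √653393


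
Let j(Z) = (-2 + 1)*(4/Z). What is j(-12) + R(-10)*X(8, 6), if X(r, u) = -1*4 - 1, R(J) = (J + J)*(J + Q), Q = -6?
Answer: -4799/3 ≈ -1599.7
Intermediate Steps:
R(J) = 2*J*(-6 + J) (R(J) = (J + J)*(J - 6) = (2*J)*(-6 + J) = 2*J*(-6 + J))
j(Z) = -4/Z
X(r, u) = -5 (X(r, u) = -4 - 1 = -5)
j(-12) + R(-10)*X(8, 6) = -4/(-12) + (2*(-10)*(-6 - 10))*(-5) = -4*(-1/12) + (2*(-10)*(-16))*(-5) = ⅓ + 320*(-5) = ⅓ - 1600 = -4799/3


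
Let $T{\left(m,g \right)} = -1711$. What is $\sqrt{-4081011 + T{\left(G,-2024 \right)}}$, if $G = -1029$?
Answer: $i \sqrt{4082722} \approx 2020.6 i$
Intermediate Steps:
$\sqrt{-4081011 + T{\left(G,-2024 \right)}} = \sqrt{-4081011 - 1711} = \sqrt{-4082722} = i \sqrt{4082722}$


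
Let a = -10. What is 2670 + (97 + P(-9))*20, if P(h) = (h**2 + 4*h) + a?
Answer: 5310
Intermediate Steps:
P(h) = -10 + h**2 + 4*h (P(h) = (h**2 + 4*h) - 10 = -10 + h**2 + 4*h)
2670 + (97 + P(-9))*20 = 2670 + (97 + (-10 + (-9)**2 + 4*(-9)))*20 = 2670 + (97 + (-10 + 81 - 36))*20 = 2670 + (97 + 35)*20 = 2670 + 132*20 = 2670 + 2640 = 5310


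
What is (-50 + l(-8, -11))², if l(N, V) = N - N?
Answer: 2500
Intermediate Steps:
l(N, V) = 0
(-50 + l(-8, -11))² = (-50 + 0)² = (-50)² = 2500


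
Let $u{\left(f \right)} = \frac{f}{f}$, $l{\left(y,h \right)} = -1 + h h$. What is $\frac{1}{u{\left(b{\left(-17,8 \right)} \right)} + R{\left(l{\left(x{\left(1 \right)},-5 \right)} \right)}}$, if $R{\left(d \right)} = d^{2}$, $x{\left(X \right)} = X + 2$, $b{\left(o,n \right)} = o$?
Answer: $\frac{1}{577} \approx 0.0017331$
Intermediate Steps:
$x{\left(X \right)} = 2 + X$
$l{\left(y,h \right)} = -1 + h^{2}$
$u{\left(f \right)} = 1$
$\frac{1}{u{\left(b{\left(-17,8 \right)} \right)} + R{\left(l{\left(x{\left(1 \right)},-5 \right)} \right)}} = \frac{1}{1 + \left(-1 + \left(-5\right)^{2}\right)^{2}} = \frac{1}{1 + \left(-1 + 25\right)^{2}} = \frac{1}{1 + 24^{2}} = \frac{1}{1 + 576} = \frac{1}{577}$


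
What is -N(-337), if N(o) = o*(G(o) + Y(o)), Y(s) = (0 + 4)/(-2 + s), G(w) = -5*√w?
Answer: -1348/339 - 1685*I*√337 ≈ -3.9764 - 30933.0*I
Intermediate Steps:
Y(s) = 4/(-2 + s)
N(o) = o*(-5*√o + 4/(-2 + o))
-N(-337) = -(-1)*(-337)*(-4 + 5*√(-337)*(-2 - 337))/(-2 - 337) = -(-1)*(-337)*(-4 + 5*(I*√337)*(-339))/(-339) = -(-1)*(-337)*(-1)*(-4 - 1695*I*√337)/339 = -(1348/339 + 1685*I*√337) = -1348/339 - 1685*I*√337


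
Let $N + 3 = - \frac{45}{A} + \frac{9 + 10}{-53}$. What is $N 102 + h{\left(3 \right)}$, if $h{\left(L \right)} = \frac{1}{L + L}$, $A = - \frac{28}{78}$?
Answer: $\frac{27700409}{2226} \approx 12444.0$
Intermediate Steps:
$A = - \frac{14}{39}$ ($A = \left(-28\right) \frac{1}{78} = - \frac{14}{39} \approx -0.35897$)
$N = \frac{90523}{742}$ ($N = -3 + \left(- \frac{45}{- \frac{14}{39}} + \frac{9 + 10}{-53}\right) = -3 + \left(\left(-45\right) \left(- \frac{39}{14}\right) + 19 \left(- \frac{1}{53}\right)\right) = -3 + \left(\frac{1755}{14} - \frac{19}{53}\right) = -3 + \frac{92749}{742} = \frac{90523}{742} \approx 122.0$)
$h{\left(L \right)} = \frac{1}{2 L}$
$N 102 + h{\left(3 \right)} = \frac{90523}{742} \cdot 102 + \frac{1}{2 \cdot 3} = \frac{4616673}{371} + \frac{1}{2} \cdot \frac{1}{3} = \frac{4616673}{371} + \frac{1}{6} = \frac{27700409}{2226}$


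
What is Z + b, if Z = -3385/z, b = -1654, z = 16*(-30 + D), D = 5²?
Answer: -25787/16 ≈ -1611.7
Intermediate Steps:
D = 25
z = -80 (z = 16*(-30 + 25) = 16*(-5) = -80)
Z = 677/16 (Z = -3385/(-80) = -3385*(-1/80) = 677/16 ≈ 42.313)
Z + b = 677/16 - 1654 = -25787/16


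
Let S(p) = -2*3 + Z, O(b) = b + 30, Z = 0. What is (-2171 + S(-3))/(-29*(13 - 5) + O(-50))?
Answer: 311/36 ≈ 8.6389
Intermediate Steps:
O(b) = 30 + b
S(p) = -6 (S(p) = -2*3 + 0 = -6 + 0 = -6)
(-2171 + S(-3))/(-29*(13 - 5) + O(-50)) = (-2171 - 6)/(-29*(13 - 5) + (30 - 50)) = -2177/(-29*8 - 20) = -2177/(-232 - 20) = -2177/(-252) = -2177*(-1/252) = 311/36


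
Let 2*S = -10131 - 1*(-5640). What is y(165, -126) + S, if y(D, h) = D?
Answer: -4161/2 ≈ -2080.5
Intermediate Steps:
S = -4491/2 (S = (-10131 - 1*(-5640))/2 = (-10131 + 5640)/2 = (½)*(-4491) = -4491/2 ≈ -2245.5)
y(165, -126) + S = 165 - 4491/2 = -4161/2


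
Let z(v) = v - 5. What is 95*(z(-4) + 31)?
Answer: 2090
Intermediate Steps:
z(v) = -5 + v
95*(z(-4) + 31) = 95*((-5 - 4) + 31) = 95*(-9 + 31) = 95*22 = 2090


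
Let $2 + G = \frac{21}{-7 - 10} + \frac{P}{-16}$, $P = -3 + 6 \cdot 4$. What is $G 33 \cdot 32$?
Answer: $- \frac{81642}{17} \approx -4802.5$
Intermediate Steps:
$P = 21$ ($P = -3 + 24 = 21$)
$G = - \frac{1237}{272}$ ($G = -2 + \left(\frac{21}{-7 - 10} + \frac{21}{-16}\right) = -2 + \left(\frac{21}{-17} + 21 \left(- \frac{1}{16}\right)\right) = -2 + \left(21 \left(- \frac{1}{17}\right) - \frac{21}{16}\right) = -2 - \frac{693}{272} = - \frac{1237}{272} \approx -4.5478$)
$G 33 \cdot 32 = \left(- \frac{1237}{272}\right) 33 \cdot 32 = \left(- \frac{40821}{272}\right) 32 = - \frac{81642}{17}$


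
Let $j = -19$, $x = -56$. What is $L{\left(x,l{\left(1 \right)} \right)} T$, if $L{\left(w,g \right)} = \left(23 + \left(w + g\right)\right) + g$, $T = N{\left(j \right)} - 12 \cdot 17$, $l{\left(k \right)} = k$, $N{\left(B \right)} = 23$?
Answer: $5611$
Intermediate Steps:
$T = -181$ ($T = 23 - 12 \cdot 17 = 23 - 204 = -181$)
$L{\left(w,g \right)} = 23 + w + 2 g$ ($L{\left(w,g \right)} = \left(23 + \left(g + w\right)\right) + g = \left(23 + g + w\right) + g = 23 + w + 2 g$)
$L{\left(x,l{\left(1 \right)} \right)} T = \left(23 - 56 + 2 \cdot 1\right) \left(-181\right) = \left(23 - 56 + 2\right) \left(-181\right) = \left(-31\right) \left(-181\right) = 5611$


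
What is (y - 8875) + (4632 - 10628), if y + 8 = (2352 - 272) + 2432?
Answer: -10367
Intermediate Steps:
y = 4504 (y = -8 + ((2352 - 272) + 2432) = -8 + (2080 + 2432) = -8 + 4512 = 4504)
(y - 8875) + (4632 - 10628) = (4504 - 8875) + (4632 - 10628) = -4371 - 5996 = -10367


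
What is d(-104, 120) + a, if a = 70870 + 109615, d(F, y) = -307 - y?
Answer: 180058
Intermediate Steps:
a = 180485
d(-104, 120) + a = (-307 - 1*120) + 180485 = (-307 - 120) + 180485 = -427 + 180485 = 180058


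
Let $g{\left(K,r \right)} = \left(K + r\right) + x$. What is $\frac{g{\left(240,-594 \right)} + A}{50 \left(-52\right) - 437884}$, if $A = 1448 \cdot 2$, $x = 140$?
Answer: $- \frac{447}{73414} \approx -0.0060888$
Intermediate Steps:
$A = 2896$
$g{\left(K,r \right)} = 140 + K + r$ ($g{\left(K,r \right)} = \left(K + r\right) + 140 = 140 + K + r$)
$\frac{g{\left(240,-594 \right)} + A}{50 \left(-52\right) - 437884} = \frac{\left(140 + 240 - 594\right) + 2896}{50 \left(-52\right) - 437884} = \frac{-214 + 2896}{-2600 - 437884} = \frac{2682}{-440484} = 2682 \left(- \frac{1}{440484}\right) = - \frac{447}{73414}$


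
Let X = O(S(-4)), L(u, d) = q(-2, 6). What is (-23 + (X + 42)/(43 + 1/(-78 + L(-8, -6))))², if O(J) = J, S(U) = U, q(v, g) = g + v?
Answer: 4949263201/10118761 ≈ 489.12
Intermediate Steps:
L(u, d) = 4 (L(u, d) = 6 - 2 = 4)
X = -4
(-23 + (X + 42)/(43 + 1/(-78 + L(-8, -6))))² = (-23 + (-4 + 42)/(43 + 1/(-78 + 4)))² = (-23 + 38/(43 + 1/(-74)))² = (-23 + 38/(43 - 1/74))² = (-23 + 38/(3181/74))² = (-23 + 38*(74/3181))² = (-23 + 2812/3181)² = (-70351/3181)² = 4949263201/10118761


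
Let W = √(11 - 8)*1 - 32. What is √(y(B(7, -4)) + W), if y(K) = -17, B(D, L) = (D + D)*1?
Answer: √(-49 + √3) ≈ 6.8752*I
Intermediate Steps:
B(D, L) = 2*D (B(D, L) = (2*D)*1 = 2*D)
W = -32 + √3 (W = √3*1 - 32 = √3 - 32 = -32 + √3 ≈ -30.268)
√(y(B(7, -4)) + W) = √(-17 + (-32 + √3)) = √(-49 + √3)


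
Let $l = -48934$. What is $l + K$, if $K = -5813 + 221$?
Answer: $-54526$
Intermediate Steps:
$K = -5592$
$l + K = -48934 - 5592 = -54526$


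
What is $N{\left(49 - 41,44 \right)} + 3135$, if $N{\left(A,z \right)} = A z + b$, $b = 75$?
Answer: $3562$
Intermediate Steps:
$N{\left(A,z \right)} = 75 + A z$ ($N{\left(A,z \right)} = A z + 75 = 75 + A z$)
$N{\left(49 - 41,44 \right)} + 3135 = \left(75 + \left(49 - 41\right) 44\right) + 3135 = \left(75 + 8 \cdot 44\right) + 3135 = \left(75 + 352\right) + 3135 = 427 + 3135 = 3562$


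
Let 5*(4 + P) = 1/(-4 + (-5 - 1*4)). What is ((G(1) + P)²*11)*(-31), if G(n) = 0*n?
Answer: -23229261/4225 ≈ -5498.0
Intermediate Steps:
G(n) = 0
P = -261/65 (P = -4 + 1/(5*(-4 + (-5 - 1*4))) = -4 + 1/(5*(-4 + (-5 - 4))) = -4 + 1/(5*(-4 - 9)) = -4 + (⅕)/(-13) = -4 + (⅕)*(-1/13) = -4 - 1/65 = -261/65 ≈ -4.0154)
((G(1) + P)²*11)*(-31) = ((0 - 261/65)²*11)*(-31) = ((-261/65)²*11)*(-31) = ((68121/4225)*11)*(-31) = (749331/4225)*(-31) = -23229261/4225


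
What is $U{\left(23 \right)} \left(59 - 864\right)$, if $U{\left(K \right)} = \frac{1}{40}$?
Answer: $- \frac{161}{8} \approx -20.125$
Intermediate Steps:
$U{\left(K \right)} = \frac{1}{40}$
$U{\left(23 \right)} \left(59 - 864\right) = \frac{59 - 864}{40} = \frac{1}{40} \left(-805\right) = - \frac{161}{8}$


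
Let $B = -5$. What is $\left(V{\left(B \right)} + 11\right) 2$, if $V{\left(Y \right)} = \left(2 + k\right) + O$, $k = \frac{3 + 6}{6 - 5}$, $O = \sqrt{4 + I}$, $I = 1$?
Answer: $44 + 2 \sqrt{5} \approx 48.472$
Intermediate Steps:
$O = \sqrt{5}$ ($O = \sqrt{4 + 1} = \sqrt{5} \approx 2.2361$)
$k = 9$ ($k = \frac{9}{1} = 9 \cdot 1 = 9$)
$V{\left(Y \right)} = 11 + \sqrt{5}$ ($V{\left(Y \right)} = \left(2 + 9\right) + \sqrt{5} = 11 + \sqrt{5}$)
$\left(V{\left(B \right)} + 11\right) 2 = \left(\left(11 + \sqrt{5}\right) + 11\right) 2 = \left(22 + \sqrt{5}\right) 2 = 44 + 2 \sqrt{5}$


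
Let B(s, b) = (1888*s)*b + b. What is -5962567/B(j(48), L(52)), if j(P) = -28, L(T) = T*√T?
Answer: 458659*√13/5497752 ≈ 0.30080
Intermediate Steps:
L(T) = T^(3/2)
B(s, b) = b + 1888*b*s (B(s, b) = 1888*b*s + b = b + 1888*b*s)
-5962567/B(j(48), L(52)) = -5962567*√13/(1352*(1 + 1888*(-28))) = -5962567*√13/(1352*(1 - 52864)) = -5962567*(-√13/71470776) = -(-458659)*√13/5497752 = 458659*√13/5497752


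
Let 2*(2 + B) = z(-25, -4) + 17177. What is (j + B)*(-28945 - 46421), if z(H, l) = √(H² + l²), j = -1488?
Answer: -534985551 - 37683*√641 ≈ -5.3594e+8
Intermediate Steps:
B = 17173/2 + √641/2 (B = -2 + (√((-25)² + (-4)²) + 17177)/2 = -2 + (√(625 + 16) + 17177)/2 = -2 + (√641 + 17177)/2 = -2 + (17177 + √641)/2 = -2 + (17177/2 + √641/2) = 17173/2 + √641/2 ≈ 8599.2)
(j + B)*(-28945 - 46421) = (-1488 + (17173/2 + √641/2))*(-28945 - 46421) = (14197/2 + √641/2)*(-75366) = -534985551 - 37683*√641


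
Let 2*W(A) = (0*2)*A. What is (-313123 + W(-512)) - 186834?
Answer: -499957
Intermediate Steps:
W(A) = 0 (W(A) = ((0*2)*A)/2 = (0*A)/2 = (1/2)*0 = 0)
(-313123 + W(-512)) - 186834 = (-313123 + 0) - 186834 = -313123 - 186834 = -499957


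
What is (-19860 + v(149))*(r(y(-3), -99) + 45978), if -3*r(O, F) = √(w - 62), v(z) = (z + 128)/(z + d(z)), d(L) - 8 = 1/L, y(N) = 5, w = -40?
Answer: -3559950613921/3899 + 464563567*I*√102/70182 ≈ -9.1304e+8 + 66853.0*I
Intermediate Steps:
d(L) = 8 + 1/L
v(z) = (128 + z)/(8 + z + 1/z) (v(z) = (z + 128)/(z + (8 + 1/z)) = (128 + z)/(8 + z + 1/z))
r(O, F) = -I*√102/3 (r(O, F) = -√(-40 - 62)/3 = -I*√102/3)
(-19860 + v(149))*(r(y(-3), -99) + 45978) = (-19860 + 149*(128 + 149)/(1 + 149² + 8*149))*(-I*√102/3 + 45978) = (-19860 + 149*277/(1 + 22201 + 1192))*(45978 - I*√102/3) = (-19860 + 149*277/23394)*(45978 - I*√102/3) = (-19860 + 149*(1/23394)*277)*(45978 - I*√102/3) = (-19860 + 41273/23394)*(45978 - I*√102/3) = -464563567*(45978 - I*√102/3)/23394 = -3559950613921/3899 + 464563567*I*√102/70182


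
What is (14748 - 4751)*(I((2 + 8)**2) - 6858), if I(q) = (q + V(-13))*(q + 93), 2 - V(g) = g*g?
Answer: -197830633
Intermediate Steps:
V(g) = 2 - g**2 (V(g) = 2 - g*g = 2 - g**2)
I(q) = (-167 + q)*(93 + q) (I(q) = (q + (2 - 1*(-13)**2))*(q + 93) = (q + (2 - 1*169))*(93 + q) = (q + (2 - 169))*(93 + q) = (q - 167)*(93 + q) = (-167 + q)*(93 + q))
(14748 - 4751)*(I((2 + 8)**2) - 6858) = (14748 - 4751)*((-15531 + ((2 + 8)**2)**2 - 74*(2 + 8)**2) - 6858) = 9997*((-15531 + (10**2)**2 - 74*10**2) - 6858) = 9997*((-15531 + 100**2 - 74*100) - 6858) = 9997*((-15531 + 10000 - 7400) - 6858) = 9997*(-12931 - 6858) = 9997*(-19789) = -197830633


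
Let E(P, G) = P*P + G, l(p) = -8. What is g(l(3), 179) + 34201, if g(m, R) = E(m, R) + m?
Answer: 34436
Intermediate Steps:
E(P, G) = G + P**2 (E(P, G) = P**2 + G = G + P**2)
g(m, R) = R + m + m**2 (g(m, R) = (R + m**2) + m = R + m + m**2)
g(l(3), 179) + 34201 = (179 - 8 + (-8)**2) + 34201 = (179 - 8 + 64) + 34201 = 235 + 34201 = 34436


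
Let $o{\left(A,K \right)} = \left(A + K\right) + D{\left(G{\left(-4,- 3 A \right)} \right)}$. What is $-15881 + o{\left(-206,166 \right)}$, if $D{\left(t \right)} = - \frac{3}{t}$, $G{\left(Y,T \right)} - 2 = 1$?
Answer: $-15922$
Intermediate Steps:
$G{\left(Y,T \right)} = 3$ ($G{\left(Y,T \right)} = 2 + 1 = 3$)
$o{\left(A,K \right)} = -1 + A + K$ ($o{\left(A,K \right)} = \left(A + K\right) - \frac{3}{3} = \left(A + K\right) - 1 = -1 + A + K$)
$-15881 + o{\left(-206,166 \right)} = -15881 - 41 = -15922$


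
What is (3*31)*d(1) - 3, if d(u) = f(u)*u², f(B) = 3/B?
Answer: 276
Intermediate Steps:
d(u) = 3*u (d(u) = (3/u)*u² = 3*u)
(3*31)*d(1) - 3 = (3*31)*(3*1) - 3 = 93*3 - 3 = 279 - 3 = 276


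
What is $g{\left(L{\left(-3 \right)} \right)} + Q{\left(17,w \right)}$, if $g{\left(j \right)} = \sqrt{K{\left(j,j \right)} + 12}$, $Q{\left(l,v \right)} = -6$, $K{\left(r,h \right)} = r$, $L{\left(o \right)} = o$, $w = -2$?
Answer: $-3$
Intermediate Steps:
$g{\left(j \right)} = \sqrt{12 + j}$ ($g{\left(j \right)} = \sqrt{j + 12} = \sqrt{12 + j}$)
$g{\left(L{\left(-3 \right)} \right)} + Q{\left(17,w \right)} = \sqrt{12 - 3} - 6 = \sqrt{9} - 6 = 3 - 6 = -3$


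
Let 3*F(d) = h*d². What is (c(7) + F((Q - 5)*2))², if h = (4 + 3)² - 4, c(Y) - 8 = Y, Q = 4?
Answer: 5625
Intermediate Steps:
c(Y) = 8 + Y
h = 45 (h = 7² - 4 = 49 - 4 = 45)
F(d) = 15*d² (F(d) = (45*d²)/3 = 15*d²)
(c(7) + F((Q - 5)*2))² = ((8 + 7) + 15*((4 - 5)*2)²)² = (15 + 15*(-1*2)²)² = (15 + 15*(-2)²)² = (15 + 15*4)² = (15 + 60)² = 75² = 5625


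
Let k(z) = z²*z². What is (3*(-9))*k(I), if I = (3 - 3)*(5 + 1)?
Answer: 0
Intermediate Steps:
I = 0 (I = 0*6 = 0)
k(z) = z⁴
(3*(-9))*k(I) = (3*(-9))*0⁴ = -27*0 = 0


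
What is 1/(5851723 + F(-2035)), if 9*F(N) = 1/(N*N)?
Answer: 37271025/218099714226076 ≈ 1.7089e-7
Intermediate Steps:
F(N) = 1/(9*N²) (F(N) = 1/(9*((N*N))) = 1/(9*(N²)) = 1/(9*N²))
1/(5851723 + F(-2035)) = 1/(5851723 + (⅑)/(-2035)²) = 1/(5851723 + (⅑)*(1/4141225)) = 1/(5851723 + 1/37271025) = 1/(218099714226076/37271025) = 37271025/218099714226076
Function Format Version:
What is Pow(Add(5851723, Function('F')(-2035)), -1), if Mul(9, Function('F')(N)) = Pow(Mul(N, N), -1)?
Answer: Rational(37271025, 218099714226076) ≈ 1.7089e-7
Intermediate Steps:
Function('F')(N) = Mul(Rational(1, 9), Pow(N, -2)) (Function('F')(N) = Mul(Rational(1, 9), Pow(Mul(N, N), -1)) = Mul(Rational(1, 9), Pow(Pow(N, 2), -1)) = Mul(Rational(1, 9), Pow(N, -2)))
Pow(Add(5851723, Function('F')(-2035)), -1) = Pow(Add(5851723, Mul(Rational(1, 9), Pow(-2035, -2))), -1) = Pow(Add(5851723, Mul(Rational(1, 9), Rational(1, 4141225))), -1) = Pow(Add(5851723, Rational(1, 37271025)), -1) = Pow(Rational(218099714226076, 37271025), -1) = Rational(37271025, 218099714226076)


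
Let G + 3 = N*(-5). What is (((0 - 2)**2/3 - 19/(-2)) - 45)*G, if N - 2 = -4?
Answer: -1435/6 ≈ -239.17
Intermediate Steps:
N = -2 (N = 2 - 4 = -2)
G = 7 (G = -3 - 2*(-5) = -3 + 10 = 7)
(((0 - 2)**2/3 - 19/(-2)) - 45)*G = (((0 - 2)**2/3 - 19/(-2)) - 45)*7 = (((-2)**2*(1/3) - 19*(-1/2)) - 45)*7 = ((4*(1/3) + 19/2) - 45)*7 = ((4/3 + 19/2) - 45)*7 = (65/6 - 45)*7 = -205/6*7 = -1435/6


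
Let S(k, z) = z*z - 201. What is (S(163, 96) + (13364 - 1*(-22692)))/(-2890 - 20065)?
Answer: -45071/22955 ≈ -1.9634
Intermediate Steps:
S(k, z) = -201 + z² (S(k, z) = z² - 201 = -201 + z²)
(S(163, 96) + (13364 - 1*(-22692)))/(-2890 - 20065) = ((-201 + 96²) + (13364 - 1*(-22692)))/(-2890 - 20065) = ((-201 + 9216) + (13364 + 22692))/(-22955) = (9015 + 36056)*(-1/22955) = 45071*(-1/22955) = -45071/22955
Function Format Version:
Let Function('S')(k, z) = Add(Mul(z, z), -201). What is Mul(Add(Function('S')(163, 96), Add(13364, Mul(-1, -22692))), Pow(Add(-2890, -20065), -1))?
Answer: Rational(-45071, 22955) ≈ -1.9634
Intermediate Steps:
Function('S')(k, z) = Add(-201, Pow(z, 2)) (Function('S')(k, z) = Add(Pow(z, 2), -201) = Add(-201, Pow(z, 2)))
Mul(Add(Function('S')(163, 96), Add(13364, Mul(-1, -22692))), Pow(Add(-2890, -20065), -1)) = Mul(Add(Add(-201, Pow(96, 2)), Add(13364, Mul(-1, -22692))), Pow(Add(-2890, -20065), -1)) = Mul(Add(Add(-201, 9216), Add(13364, 22692)), Pow(-22955, -1)) = Mul(Add(9015, 36056), Rational(-1, 22955)) = Mul(45071, Rational(-1, 22955)) = Rational(-45071, 22955)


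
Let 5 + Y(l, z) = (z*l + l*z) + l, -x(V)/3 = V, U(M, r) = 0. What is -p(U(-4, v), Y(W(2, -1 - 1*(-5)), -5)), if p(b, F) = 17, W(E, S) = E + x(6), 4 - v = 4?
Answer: -17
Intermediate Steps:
v = 0 (v = 4 - 1*4 = 4 - 4 = 0)
x(V) = -3*V
W(E, S) = -18 + E (W(E, S) = E - 3*6 = E - 18 = -18 + E)
Y(l, z) = -5 + l + 2*l*z (Y(l, z) = -5 + ((z*l + l*z) + l) = -5 + ((l*z + l*z) + l) = -5 + (2*l*z + l) = -5 + (l + 2*l*z) = -5 + l + 2*l*z)
-p(U(-4, v), Y(W(2, -1 - 1*(-5)), -5)) = -1*17 = -17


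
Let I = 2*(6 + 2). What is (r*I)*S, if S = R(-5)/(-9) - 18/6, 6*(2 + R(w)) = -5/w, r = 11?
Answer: -13288/27 ≈ -492.15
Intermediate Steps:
R(w) = -2 - 5/(6*w) (R(w) = -2 + (-5/w)/6 = -2 - 5/(6*w))
S = -151/54 (S = (-2 - ⅚/(-5))/(-9) - 18/6 = (-2 - ⅚*(-⅕))*(-⅑) - 18*⅙ = (-2 + ⅙)*(-⅑) - 3 = -11/6*(-⅑) - 3 = 11/54 - 3 = -151/54 ≈ -2.7963)
I = 16 (I = 2*8 = 16)
(r*I)*S = (11*16)*(-151/54) = 176*(-151/54) = -13288/27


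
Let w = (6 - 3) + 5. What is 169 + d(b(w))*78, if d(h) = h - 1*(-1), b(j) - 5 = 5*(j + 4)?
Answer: 5317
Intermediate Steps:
w = 8 (w = 3 + 5 = 8)
b(j) = 25 + 5*j (b(j) = 5 + 5*(j + 4) = 5 + 5*(4 + j) = 5 + (20 + 5*j) = 25 + 5*j)
d(h) = 1 + h (d(h) = h + 1 = 1 + h)
169 + d(b(w))*78 = 169 + (1 + (25 + 5*8))*78 = 169 + (1 + (25 + 40))*78 = 169 + (1 + 65)*78 = 169 + 66*78 = 169 + 5148 = 5317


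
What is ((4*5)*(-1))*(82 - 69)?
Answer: -260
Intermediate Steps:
((4*5)*(-1))*(82 - 69) = (20*(-1))*13 = -20*13 = -260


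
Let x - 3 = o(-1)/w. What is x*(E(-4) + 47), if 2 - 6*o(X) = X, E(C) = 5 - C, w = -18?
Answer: 1498/9 ≈ 166.44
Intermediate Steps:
o(X) = 1/3 - X/6
x = 107/36 (x = 3 + (1/3 - 1/6*(-1))/(-18) = 3 + (1/3 + 1/6)*(-1/18) = 3 + (1/2)*(-1/18) = 3 - 1/36 = 107/36 ≈ 2.9722)
x*(E(-4) + 47) = 107*((5 - 1*(-4)) + 47)/36 = 107*((5 + 4) + 47)/36 = 107*(9 + 47)/36 = (107/36)*56 = 1498/9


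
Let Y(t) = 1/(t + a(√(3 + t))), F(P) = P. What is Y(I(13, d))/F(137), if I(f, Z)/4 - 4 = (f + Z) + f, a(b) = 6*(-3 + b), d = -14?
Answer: -23/20276 + 3*√67/20276 ≈ 7.6744e-5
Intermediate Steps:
a(b) = -18 + 6*b
I(f, Z) = 16 + 4*Z + 8*f (I(f, Z) = 16 + 4*((f + Z) + f) = 16 + 4*((Z + f) + f) = 16 + 4*(Z + 2*f) = 16 + (4*Z + 8*f) = 16 + 4*Z + 8*f)
Y(t) = 1/(-18 + t + 6*√(3 + t)) (Y(t) = 1/(t + (-18 + 6*√(3 + t))) = 1/(-18 + t + 6*√(3 + t)))
Y(I(13, d))/F(137) = 1/((-18 + (16 + 4*(-14) + 8*13) + 6*√(3 + (16 + 4*(-14) + 8*13)))*137) = (1/137)/(-18 + (16 - 56 + 104) + 6*√(3 + (16 - 56 + 104))) = (1/137)/(-18 + 64 + 6*√(3 + 64)) = (1/137)/(-18 + 64 + 6*√67) = (1/137)/(46 + 6*√67) = 1/(137*(46 + 6*√67))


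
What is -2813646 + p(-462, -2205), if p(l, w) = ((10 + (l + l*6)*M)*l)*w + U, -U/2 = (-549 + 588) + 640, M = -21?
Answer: 69192043036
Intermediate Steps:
U = -1358 (U = -2*((-549 + 588) + 640) = -2*(39 + 640) = -2*679 = -1358)
p(l, w) = -1358 + l*w*(10 - 147*l) (p(l, w) = ((10 + (l + l*6)*(-21))*l)*w - 1358 = ((10 + (l + 6*l)*(-21))*l)*w - 1358 = ((10 + (7*l)*(-21))*l)*w - 1358 = ((10 - 147*l)*l)*w - 1358 = (l*(10 - 147*l))*w - 1358 = l*w*(10 - 147*l) - 1358 = -1358 + l*w*(10 - 147*l))
-2813646 + p(-462, -2205) = -2813646 + (-1358 - 147*(-2205)*(-462)² + 10*(-462)*(-2205)) = -2813646 + (-1358 - 147*(-2205)*213444 + 10187100) = -2813646 + (-1358 + 69184670940 + 10187100) = -2813646 + 69194856682 = 69192043036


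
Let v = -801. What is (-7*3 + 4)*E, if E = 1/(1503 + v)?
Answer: -17/702 ≈ -0.024217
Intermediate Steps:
E = 1/702 (E = 1/(1503 - 801) = 1/702 ≈ 0.0014245)
(-7*3 + 4)*E = (-7*3 + 4)*(1/702) = (-21 + 4)*(1/702) = -17*1/702 = -17/702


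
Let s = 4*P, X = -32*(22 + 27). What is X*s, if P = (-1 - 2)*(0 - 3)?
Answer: -56448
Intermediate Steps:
X = -1568 (X = -32*49 = -1568)
P = 9 (P = -3*(-3) = 9)
s = 36 (s = 4*9 = 36)
X*s = -1568*36 = -56448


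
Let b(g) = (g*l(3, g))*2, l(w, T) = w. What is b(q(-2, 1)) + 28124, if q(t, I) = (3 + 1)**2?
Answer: 28220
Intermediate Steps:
q(t, I) = 16 (q(t, I) = 4**2 = 16)
b(g) = 6*g (b(g) = (g*3)*2 = (3*g)*2 = 6*g)
b(q(-2, 1)) + 28124 = 6*16 + 28124 = 96 + 28124 = 28220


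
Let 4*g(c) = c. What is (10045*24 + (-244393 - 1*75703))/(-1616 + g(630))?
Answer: 158032/2917 ≈ 54.176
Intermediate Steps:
g(c) = c/4
(10045*24 + (-244393 - 1*75703))/(-1616 + g(630)) = (10045*24 + (-244393 - 1*75703))/(-1616 + (¼)*630) = (241080 + (-244393 - 75703))/(-1616 + 315/2) = (241080 - 320096)/(-2917/2) = -79016*(-2/2917) = 158032/2917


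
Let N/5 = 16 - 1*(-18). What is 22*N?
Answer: 3740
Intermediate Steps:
N = 170 (N = 5*(16 - 1*(-18)) = 5*(16 + 18) = 5*34 = 170)
22*N = 22*170 = 3740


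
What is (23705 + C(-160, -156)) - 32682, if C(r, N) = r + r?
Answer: -9297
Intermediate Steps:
C(r, N) = 2*r
(23705 + C(-160, -156)) - 32682 = (23705 + 2*(-160)) - 32682 = (23705 - 320) - 32682 = 23385 - 32682 = -9297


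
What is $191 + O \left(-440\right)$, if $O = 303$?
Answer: $-133129$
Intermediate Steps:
$191 + O \left(-440\right) = 191 + 303 \left(-440\right) = 191 - 133320 = -133129$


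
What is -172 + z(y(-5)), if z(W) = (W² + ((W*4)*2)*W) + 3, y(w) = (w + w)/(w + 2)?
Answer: -69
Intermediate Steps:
y(w) = 2*w/(2 + w) (y(w) = (2*w)/(2 + w) = 2*w/(2 + w))
z(W) = 3 + 9*W² (z(W) = (W² + ((4*W)*2)*W) + 3 = (W² + (8*W)*W) + 3 = (W² + 8*W²) + 3 = 9*W² + 3 = 3 + 9*W²)
-172 + z(y(-5)) = -172 + (3 + 9*(2*(-5)/(2 - 5))²) = -172 + (3 + 9*(2*(-5)/(-3))²) = -172 + (3 + 9*(2*(-5)*(-⅓))²) = -172 + (3 + 9*(10/3)²) = -172 + (3 + 9*(100/9)) = -172 + (3 + 100) = -172 + 103 = -69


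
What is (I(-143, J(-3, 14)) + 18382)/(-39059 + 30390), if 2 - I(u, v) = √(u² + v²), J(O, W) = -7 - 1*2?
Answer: -18384/8669 + √20530/8669 ≈ -2.1041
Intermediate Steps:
J(O, W) = -9 (J(O, W) = -7 - 2 = -9)
I(u, v) = 2 - √(u² + v²)
(I(-143, J(-3, 14)) + 18382)/(-39059 + 30390) = ((2 - √((-143)² + (-9)²)) + 18382)/(-39059 + 30390) = ((2 - √(20449 + 81)) + 18382)/(-8669) = ((2 - √20530) + 18382)*(-1/8669) = (18384 - √20530)*(-1/8669) = -18384/8669 + √20530/8669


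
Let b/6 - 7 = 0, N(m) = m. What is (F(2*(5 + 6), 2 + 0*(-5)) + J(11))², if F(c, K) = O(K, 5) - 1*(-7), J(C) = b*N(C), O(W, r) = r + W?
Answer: 226576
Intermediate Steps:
b = 42 (b = 42 + 6*0 = 42 + 0 = 42)
O(W, r) = W + r
J(C) = 42*C
F(c, K) = 12 + K (F(c, K) = (K + 5) - 1*(-7) = (5 + K) + 7 = 12 + K)
(F(2*(5 + 6), 2 + 0*(-5)) + J(11))² = ((12 + (2 + 0*(-5))) + 42*11)² = ((12 + (2 + 0)) + 462)² = ((12 + 2) + 462)² = (14 + 462)² = 476² = 226576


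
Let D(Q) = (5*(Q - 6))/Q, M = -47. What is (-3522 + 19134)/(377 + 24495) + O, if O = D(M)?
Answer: 1831211/292246 ≈ 6.2660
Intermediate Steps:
D(Q) = (-30 + 5*Q)/Q (D(Q) = (5*(-6 + Q))/Q = (-30 + 5*Q)/Q)
O = 265/47 (O = 5 - 30/(-47) = 5 - 30*(-1/47) = 5 + 30/47 = 265/47 ≈ 5.6383)
(-3522 + 19134)/(377 + 24495) + O = (-3522 + 19134)/(377 + 24495) + 265/47 = 15612/24872 + 265/47 = 15612*(1/24872) + 265/47 = 3903/6218 + 265/47 = 1831211/292246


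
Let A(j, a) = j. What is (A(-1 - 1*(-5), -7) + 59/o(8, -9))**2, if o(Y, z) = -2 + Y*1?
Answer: 6889/36 ≈ 191.36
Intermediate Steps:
o(Y, z) = -2 + Y
(A(-1 - 1*(-5), -7) + 59/o(8, -9))**2 = ((-1 - 1*(-5)) + 59/(-2 + 8))**2 = ((-1 + 5) + 59/6)**2 = (4 + 59*(1/6))**2 = (4 + 59/6)**2 = (83/6)**2 = 6889/36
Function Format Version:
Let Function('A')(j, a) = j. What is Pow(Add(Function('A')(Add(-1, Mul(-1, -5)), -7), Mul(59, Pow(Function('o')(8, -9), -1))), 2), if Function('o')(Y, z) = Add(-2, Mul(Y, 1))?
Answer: Rational(6889, 36) ≈ 191.36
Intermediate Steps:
Function('o')(Y, z) = Add(-2, Y)
Pow(Add(Function('A')(Add(-1, Mul(-1, -5)), -7), Mul(59, Pow(Function('o')(8, -9), -1))), 2) = Pow(Add(Add(-1, Mul(-1, -5)), Mul(59, Pow(Add(-2, 8), -1))), 2) = Pow(Add(Add(-1, 5), Mul(59, Pow(6, -1))), 2) = Pow(Add(4, Mul(59, Rational(1, 6))), 2) = Pow(Add(4, Rational(59, 6)), 2) = Pow(Rational(83, 6), 2) = Rational(6889, 36)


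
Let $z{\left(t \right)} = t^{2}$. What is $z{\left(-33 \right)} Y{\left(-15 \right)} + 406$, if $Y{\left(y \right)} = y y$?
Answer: $245431$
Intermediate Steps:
$Y{\left(y \right)} = y^{2}$
$z{\left(-33 \right)} Y{\left(-15 \right)} + 406 = \left(-33\right)^{2} \left(-15\right)^{2} + 406 = 1089 \cdot 225 + 406 = 245025 + 406 = 245431$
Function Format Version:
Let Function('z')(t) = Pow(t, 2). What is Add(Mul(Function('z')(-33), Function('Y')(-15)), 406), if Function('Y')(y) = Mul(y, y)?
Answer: 245431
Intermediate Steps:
Function('Y')(y) = Pow(y, 2)
Add(Mul(Function('z')(-33), Function('Y')(-15)), 406) = Add(Mul(Pow(-33, 2), Pow(-15, 2)), 406) = Add(Mul(1089, 225), 406) = Add(245025, 406) = 245431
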